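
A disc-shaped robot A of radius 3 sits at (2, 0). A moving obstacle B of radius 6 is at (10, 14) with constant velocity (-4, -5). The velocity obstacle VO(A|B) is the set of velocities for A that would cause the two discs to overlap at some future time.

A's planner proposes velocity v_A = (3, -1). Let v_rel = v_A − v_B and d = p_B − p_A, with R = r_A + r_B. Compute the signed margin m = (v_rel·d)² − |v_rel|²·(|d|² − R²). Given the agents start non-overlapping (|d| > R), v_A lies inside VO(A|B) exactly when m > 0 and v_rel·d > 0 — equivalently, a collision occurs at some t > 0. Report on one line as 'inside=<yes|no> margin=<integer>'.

d = (8, 14),  |d|² = 260;  R = 3+6 = 9,  c = 260−9² = 179
v_rel = (7, 4),  |v_rel|² = 65;  v_rel·d = (7)·(8) + (4)·(14) = 112
65·t² − 224·t + 179 = 0  ⇒  m = 112² − 65·179 = 909
m = 909 > 0,  v_rel·d = 112 > 0  ⇒  inside

inside=yes margin=909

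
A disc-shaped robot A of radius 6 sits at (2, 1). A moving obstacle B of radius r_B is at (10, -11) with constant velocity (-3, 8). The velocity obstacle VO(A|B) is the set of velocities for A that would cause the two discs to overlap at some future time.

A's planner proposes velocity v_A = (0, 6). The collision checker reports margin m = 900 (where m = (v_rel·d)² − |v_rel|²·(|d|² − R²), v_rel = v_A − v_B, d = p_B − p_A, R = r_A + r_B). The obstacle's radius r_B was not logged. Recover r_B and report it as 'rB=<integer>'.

m = 900
d = (8, -12);  v_rel = (3, -2),  |v_rel|² = 13
v_rel×d = (3)·(-12) − (-2)·(8) = -20
since m = R²·13 − (-20)²:  R² = (400 + 900) / 13 = 100
R = √100 = 10  ⇒  r_B = 10 − 6 = 4

rB=4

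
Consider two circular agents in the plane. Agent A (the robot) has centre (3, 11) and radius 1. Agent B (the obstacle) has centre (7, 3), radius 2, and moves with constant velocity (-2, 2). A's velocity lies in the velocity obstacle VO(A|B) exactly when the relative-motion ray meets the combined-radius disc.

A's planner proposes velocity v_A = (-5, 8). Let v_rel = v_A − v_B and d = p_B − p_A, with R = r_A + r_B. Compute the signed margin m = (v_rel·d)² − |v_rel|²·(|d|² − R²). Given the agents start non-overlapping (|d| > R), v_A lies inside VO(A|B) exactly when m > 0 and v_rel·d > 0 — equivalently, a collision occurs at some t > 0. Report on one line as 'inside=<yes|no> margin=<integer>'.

d = (4, -8),  |d|² = 80;  R = 1+2 = 3,  c = 80−3² = 71
v_rel = (-3, 6),  |v_rel|² = 45;  v_rel·d = (-3)·(4) + (6)·(-8) = -60
45·t² + 120·t + 71 = 0  ⇒  m = (-60)² − 45·71 = 405
m = 405 > 0,  v_rel·d = -60 < 0  ⇒  outside

inside=no margin=405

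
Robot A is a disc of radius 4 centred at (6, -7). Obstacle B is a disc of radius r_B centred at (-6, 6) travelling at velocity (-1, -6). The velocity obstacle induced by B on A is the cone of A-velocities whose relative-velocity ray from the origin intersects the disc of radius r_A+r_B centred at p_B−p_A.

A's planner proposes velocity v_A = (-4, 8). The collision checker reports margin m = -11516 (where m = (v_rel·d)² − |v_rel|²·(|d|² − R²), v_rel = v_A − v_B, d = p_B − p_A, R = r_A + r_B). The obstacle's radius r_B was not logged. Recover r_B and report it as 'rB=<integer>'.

m = -11516
d = (-12, 13);  v_rel = (-3, 14),  |v_rel|² = 205
v_rel×d = (-3)·(13) − (14)·(-12) = 129
since m = R²·205 − 129²:  R² = (16641 + -11516) / 205 = 25
R = √25 = 5  ⇒  r_B = 5 − 4 = 1

rB=1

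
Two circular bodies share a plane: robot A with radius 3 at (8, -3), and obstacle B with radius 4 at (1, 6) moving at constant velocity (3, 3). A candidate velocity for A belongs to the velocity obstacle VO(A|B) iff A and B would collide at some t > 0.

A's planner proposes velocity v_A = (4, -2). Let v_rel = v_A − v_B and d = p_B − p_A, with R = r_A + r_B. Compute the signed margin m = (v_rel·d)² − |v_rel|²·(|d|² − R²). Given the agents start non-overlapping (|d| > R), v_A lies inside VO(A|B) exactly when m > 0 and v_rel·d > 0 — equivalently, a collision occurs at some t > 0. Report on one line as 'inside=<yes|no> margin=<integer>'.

d = (-7, 9),  |d|² = 130;  R = 3+4 = 7,  c = 130−7² = 81
v_rel = (1, -5),  |v_rel|² = 26;  v_rel·d = (1)·(-7) + (-5)·(9) = -52
26·t² + 104·t + 81 = 0  ⇒  m = (-52)² − 26·81 = 598
m = 598 > 0,  v_rel·d = -52 < 0  ⇒  outside

inside=no margin=598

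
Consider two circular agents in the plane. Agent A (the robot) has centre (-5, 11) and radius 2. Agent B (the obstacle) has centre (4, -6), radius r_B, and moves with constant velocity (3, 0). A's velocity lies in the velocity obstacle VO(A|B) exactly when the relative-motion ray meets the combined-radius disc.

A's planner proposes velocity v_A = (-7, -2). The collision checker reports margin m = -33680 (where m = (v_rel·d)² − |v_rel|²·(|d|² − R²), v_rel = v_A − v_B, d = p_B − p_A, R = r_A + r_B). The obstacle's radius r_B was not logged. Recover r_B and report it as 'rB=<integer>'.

m = -33680
d = (9, -17);  v_rel = (-10, -2),  |v_rel|² = 104
v_rel×d = (-10)·(-17) − (-2)·(9) = 188
since m = R²·104 − 188²:  R² = (35344 + -33680) / 104 = 16
R = √16 = 4  ⇒  r_B = 4 − 2 = 2

rB=2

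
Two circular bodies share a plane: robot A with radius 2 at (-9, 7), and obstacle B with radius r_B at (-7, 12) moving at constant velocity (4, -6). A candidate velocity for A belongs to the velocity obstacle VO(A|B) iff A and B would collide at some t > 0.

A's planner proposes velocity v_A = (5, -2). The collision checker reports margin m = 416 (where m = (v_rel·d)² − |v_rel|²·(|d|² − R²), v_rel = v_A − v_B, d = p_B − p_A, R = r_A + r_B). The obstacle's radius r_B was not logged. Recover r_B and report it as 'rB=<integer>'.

m = 416
d = (2, 5);  v_rel = (1, 4),  |v_rel|² = 17
v_rel×d = (1)·(5) − (4)·(2) = -3
since m = R²·17 − (-3)²:  R² = (9 + 416) / 17 = 25
R = √25 = 5  ⇒  r_B = 5 − 2 = 3

rB=3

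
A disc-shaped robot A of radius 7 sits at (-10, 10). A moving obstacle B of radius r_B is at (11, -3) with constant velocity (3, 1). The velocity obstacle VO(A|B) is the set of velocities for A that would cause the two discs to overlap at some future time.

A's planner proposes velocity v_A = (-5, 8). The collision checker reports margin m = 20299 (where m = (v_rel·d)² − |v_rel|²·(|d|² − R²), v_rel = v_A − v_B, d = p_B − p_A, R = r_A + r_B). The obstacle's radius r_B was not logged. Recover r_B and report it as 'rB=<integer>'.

m = 20299
d = (21, -13);  v_rel = (-8, 7),  |v_rel|² = 113
v_rel×d = (-8)·(-13) − (7)·(21) = -43
since m = R²·113 − (-43)²:  R² = (1849 + 20299) / 113 = 196
R = √196 = 14  ⇒  r_B = 14 − 7 = 7

rB=7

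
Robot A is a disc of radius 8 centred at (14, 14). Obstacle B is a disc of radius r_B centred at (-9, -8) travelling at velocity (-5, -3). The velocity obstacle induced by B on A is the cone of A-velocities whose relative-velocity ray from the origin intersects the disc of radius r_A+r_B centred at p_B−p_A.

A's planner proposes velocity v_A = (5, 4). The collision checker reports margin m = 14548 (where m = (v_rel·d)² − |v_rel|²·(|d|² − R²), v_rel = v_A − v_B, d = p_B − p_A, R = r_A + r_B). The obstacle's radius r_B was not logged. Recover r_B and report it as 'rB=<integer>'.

m = 14548
d = (-23, -22);  v_rel = (10, 7),  |v_rel|² = 149
v_rel×d = (10)·(-22) − (7)·(-23) = -59
since m = R²·149 − (-59)²:  R² = (3481 + 14548) / 149 = 121
R = √121 = 11  ⇒  r_B = 11 − 8 = 3

rB=3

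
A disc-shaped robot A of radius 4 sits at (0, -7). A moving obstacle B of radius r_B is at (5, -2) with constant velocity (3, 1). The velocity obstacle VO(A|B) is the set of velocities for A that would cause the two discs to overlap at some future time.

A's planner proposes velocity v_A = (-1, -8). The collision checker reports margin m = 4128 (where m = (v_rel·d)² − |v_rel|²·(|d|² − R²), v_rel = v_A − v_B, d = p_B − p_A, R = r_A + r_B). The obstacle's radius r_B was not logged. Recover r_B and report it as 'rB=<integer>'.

m = 4128
d = (5, 5);  v_rel = (-4, -9),  |v_rel|² = 97
v_rel×d = (-4)·(5) − (-9)·(5) = 25
since m = R²·97 − 25²:  R² = (625 + 4128) / 97 = 49
R = √49 = 7  ⇒  r_B = 7 − 4 = 3

rB=3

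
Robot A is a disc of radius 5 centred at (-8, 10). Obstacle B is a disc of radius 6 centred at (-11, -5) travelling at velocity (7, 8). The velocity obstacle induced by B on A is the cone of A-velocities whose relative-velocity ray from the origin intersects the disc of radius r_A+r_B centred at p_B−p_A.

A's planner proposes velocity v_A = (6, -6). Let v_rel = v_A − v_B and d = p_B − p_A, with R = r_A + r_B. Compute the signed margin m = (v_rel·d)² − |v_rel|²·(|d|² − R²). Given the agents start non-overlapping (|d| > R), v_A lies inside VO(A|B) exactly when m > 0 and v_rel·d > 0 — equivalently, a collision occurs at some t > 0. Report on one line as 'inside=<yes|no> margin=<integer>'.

d = (-3, -15),  |d|² = 234;  R = 5+6 = 11,  c = 234−11² = 113
v_rel = (-1, -14),  |v_rel|² = 197;  v_rel·d = (-1)·(-3) + (-14)·(-15) = 213
197·t² − 426·t + 113 = 0  ⇒  m = 213² − 197·113 = 23108
m = 23108 > 0,  v_rel·d = 213 > 0  ⇒  inside

inside=yes margin=23108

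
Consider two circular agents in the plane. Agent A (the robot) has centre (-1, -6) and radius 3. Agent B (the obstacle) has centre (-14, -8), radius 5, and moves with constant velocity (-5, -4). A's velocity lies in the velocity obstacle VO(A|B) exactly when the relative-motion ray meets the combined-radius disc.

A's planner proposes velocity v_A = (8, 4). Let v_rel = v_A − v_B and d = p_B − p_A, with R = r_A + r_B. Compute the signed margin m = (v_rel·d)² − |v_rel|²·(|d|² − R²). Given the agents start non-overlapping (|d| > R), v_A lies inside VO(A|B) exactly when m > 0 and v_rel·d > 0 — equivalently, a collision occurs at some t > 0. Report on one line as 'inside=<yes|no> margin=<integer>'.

d = (-13, -2),  |d|² = 173;  R = 3+5 = 8,  c = 173−8² = 109
v_rel = (13, 8),  |v_rel|² = 233;  v_rel·d = (13)·(-13) + (8)·(-2) = -185
233·t² + 370·t + 109 = 0  ⇒  m = (-185)² − 233·109 = 8828
m = 8828 > 0,  v_rel·d = -185 < 0  ⇒  outside

inside=no margin=8828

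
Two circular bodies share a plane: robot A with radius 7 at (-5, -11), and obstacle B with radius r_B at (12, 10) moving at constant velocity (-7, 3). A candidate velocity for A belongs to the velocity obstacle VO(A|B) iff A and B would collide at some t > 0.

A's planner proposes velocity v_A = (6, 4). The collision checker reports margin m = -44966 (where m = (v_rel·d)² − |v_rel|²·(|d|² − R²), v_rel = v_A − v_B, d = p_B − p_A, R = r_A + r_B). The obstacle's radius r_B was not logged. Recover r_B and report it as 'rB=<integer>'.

m = -44966
d = (17, 21);  v_rel = (13, 1),  |v_rel|² = 170
v_rel×d = (13)·(21) − (1)·(17) = 256
since m = R²·170 − 256²:  R² = (65536 + -44966) / 170 = 121
R = √121 = 11  ⇒  r_B = 11 − 7 = 4

rB=4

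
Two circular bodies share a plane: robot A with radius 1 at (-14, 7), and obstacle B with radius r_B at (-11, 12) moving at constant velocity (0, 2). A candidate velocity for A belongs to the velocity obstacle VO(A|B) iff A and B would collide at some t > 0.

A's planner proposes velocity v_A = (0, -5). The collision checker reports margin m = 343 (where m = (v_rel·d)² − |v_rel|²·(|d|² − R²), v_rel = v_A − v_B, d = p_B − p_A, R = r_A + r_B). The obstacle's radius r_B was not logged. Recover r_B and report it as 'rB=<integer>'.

m = 343
d = (3, 5);  v_rel = (0, -7),  |v_rel|² = 49
v_rel×d = (0)·(5) − (-7)·(3) = 21
since m = R²·49 − 21²:  R² = (441 + 343) / 49 = 16
R = √16 = 4  ⇒  r_B = 4 − 1 = 3

rB=3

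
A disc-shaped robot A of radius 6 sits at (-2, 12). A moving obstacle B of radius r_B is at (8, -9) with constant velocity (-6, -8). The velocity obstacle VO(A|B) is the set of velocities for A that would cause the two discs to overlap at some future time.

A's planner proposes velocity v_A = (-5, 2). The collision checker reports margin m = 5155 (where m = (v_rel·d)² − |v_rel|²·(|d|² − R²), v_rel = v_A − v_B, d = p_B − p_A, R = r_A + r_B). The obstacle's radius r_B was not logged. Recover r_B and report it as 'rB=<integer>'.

m = 5155
d = (10, -21);  v_rel = (1, 10),  |v_rel|² = 101
v_rel×d = (1)·(-21) − (10)·(10) = -121
since m = R²·101 − (-121)²:  R² = (14641 + 5155) / 101 = 196
R = √196 = 14  ⇒  r_B = 14 − 6 = 8

rB=8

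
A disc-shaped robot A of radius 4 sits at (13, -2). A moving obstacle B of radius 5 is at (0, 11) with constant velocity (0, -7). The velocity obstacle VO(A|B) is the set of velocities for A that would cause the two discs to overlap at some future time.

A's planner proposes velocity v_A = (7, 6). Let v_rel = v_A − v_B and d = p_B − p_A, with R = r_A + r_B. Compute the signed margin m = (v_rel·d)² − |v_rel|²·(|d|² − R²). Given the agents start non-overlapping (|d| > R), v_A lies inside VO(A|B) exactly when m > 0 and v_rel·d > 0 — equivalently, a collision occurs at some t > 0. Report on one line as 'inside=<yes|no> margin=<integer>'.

d = (-13, 13),  |d|² = 338;  R = 4+5 = 9,  c = 338−9² = 257
v_rel = (7, 13),  |v_rel|² = 218;  v_rel·d = (7)·(-13) + (13)·(13) = 78
218·t² − 156·t + 257 = 0  ⇒  m = 78² − 218·257 = -49942
m = -49942 < 0,  v_rel·d = 78 > 0  ⇒  outside

inside=no margin=-49942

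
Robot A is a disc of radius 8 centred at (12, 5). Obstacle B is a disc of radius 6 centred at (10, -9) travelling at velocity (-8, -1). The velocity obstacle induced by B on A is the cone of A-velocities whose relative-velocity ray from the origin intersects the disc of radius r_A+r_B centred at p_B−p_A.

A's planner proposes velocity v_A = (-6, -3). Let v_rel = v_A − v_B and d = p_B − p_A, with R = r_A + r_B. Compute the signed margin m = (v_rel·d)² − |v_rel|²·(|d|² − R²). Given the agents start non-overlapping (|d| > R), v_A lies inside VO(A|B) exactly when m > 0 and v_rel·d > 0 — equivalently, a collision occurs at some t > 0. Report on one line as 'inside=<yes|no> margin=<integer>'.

d = (-2, -14),  |d|² = 200;  R = 8+6 = 14,  c = 200−14² = 4
v_rel = (2, -2),  |v_rel|² = 8;  v_rel·d = (2)·(-2) + (-2)·(-14) = 24
8·t² − 48·t + 4 = 0  ⇒  m = 24² − 8·4 = 544
m = 544 > 0,  v_rel·d = 24 > 0  ⇒  inside

inside=yes margin=544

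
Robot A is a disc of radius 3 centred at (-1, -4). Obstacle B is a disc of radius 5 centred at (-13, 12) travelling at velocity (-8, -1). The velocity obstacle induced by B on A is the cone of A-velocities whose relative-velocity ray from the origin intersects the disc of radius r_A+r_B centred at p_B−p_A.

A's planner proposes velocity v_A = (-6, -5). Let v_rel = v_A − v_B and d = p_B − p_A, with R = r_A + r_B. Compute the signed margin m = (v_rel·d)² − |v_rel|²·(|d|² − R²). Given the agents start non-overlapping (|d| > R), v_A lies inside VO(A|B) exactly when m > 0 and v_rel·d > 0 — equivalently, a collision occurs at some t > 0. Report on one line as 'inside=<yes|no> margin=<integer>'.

d = (-12, 16),  |d|² = 400;  R = 3+5 = 8,  c = 400−8² = 336
v_rel = (2, -4),  |v_rel|² = 20;  v_rel·d = (2)·(-12) + (-4)·(16) = -88
20·t² + 176·t + 336 = 0  ⇒  m = (-88)² − 20·336 = 1024
m = 1024 > 0,  v_rel·d = -88 < 0  ⇒  outside

inside=no margin=1024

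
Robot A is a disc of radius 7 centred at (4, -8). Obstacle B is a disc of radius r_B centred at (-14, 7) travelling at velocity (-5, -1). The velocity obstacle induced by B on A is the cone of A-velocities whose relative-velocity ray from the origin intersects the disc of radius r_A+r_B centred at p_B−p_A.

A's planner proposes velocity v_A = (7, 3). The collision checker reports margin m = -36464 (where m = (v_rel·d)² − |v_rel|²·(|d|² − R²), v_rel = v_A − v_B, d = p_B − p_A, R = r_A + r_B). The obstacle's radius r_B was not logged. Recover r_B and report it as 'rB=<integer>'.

m = -36464
d = (-18, 15);  v_rel = (12, 4),  |v_rel|² = 160
v_rel×d = (12)·(15) − (4)·(-18) = 252
since m = R²·160 − 252²:  R² = (63504 + -36464) / 160 = 169
R = √169 = 13  ⇒  r_B = 13 − 7 = 6

rB=6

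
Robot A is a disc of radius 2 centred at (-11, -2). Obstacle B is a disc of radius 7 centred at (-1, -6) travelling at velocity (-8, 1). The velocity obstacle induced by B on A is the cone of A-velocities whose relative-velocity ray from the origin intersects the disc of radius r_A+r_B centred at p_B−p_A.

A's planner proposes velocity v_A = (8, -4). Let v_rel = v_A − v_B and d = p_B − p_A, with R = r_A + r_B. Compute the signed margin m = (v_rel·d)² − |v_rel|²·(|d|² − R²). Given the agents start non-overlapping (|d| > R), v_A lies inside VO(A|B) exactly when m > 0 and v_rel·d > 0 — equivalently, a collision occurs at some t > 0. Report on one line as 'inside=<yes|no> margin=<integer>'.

d = (10, -4),  |d|² = 116;  R = 2+7 = 9,  c = 116−9² = 35
v_rel = (16, -5),  |v_rel|² = 281;  v_rel·d = (16)·(10) + (-5)·(-4) = 180
281·t² − 360·t + 35 = 0  ⇒  m = 180² − 281·35 = 22565
m = 22565 > 0,  v_rel·d = 180 > 0  ⇒  inside

inside=yes margin=22565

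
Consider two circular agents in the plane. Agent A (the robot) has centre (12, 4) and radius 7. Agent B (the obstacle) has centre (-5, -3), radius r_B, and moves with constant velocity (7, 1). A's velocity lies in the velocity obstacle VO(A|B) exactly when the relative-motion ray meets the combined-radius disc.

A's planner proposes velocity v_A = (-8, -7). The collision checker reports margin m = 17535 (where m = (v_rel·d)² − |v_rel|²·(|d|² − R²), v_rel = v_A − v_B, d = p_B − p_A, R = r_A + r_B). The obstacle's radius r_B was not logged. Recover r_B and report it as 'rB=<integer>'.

m = 17535
d = (-17, -7);  v_rel = (-15, -8),  |v_rel|² = 289
v_rel×d = (-15)·(-7) − (-8)·(-17) = -31
since m = R²·289 − (-31)²:  R² = (961 + 17535) / 289 = 64
R = √64 = 8  ⇒  r_B = 8 − 7 = 1

rB=1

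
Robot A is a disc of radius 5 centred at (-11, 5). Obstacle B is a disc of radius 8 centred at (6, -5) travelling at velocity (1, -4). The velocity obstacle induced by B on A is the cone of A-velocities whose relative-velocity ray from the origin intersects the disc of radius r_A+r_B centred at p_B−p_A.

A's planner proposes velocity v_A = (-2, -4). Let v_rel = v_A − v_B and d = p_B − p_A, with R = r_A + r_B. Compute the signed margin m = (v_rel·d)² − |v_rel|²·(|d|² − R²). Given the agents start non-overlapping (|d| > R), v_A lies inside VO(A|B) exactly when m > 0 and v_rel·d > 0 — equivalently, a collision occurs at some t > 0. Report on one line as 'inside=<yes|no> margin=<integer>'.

d = (17, -10),  |d|² = 389;  R = 5+8 = 13,  c = 389−13² = 220
v_rel = (-3, 0),  |v_rel|² = 9;  v_rel·d = (-3)·(17) + (0)·(-10) = -51
9·t² + 102·t + 220 = 0  ⇒  m = (-51)² − 9·220 = 621
m = 621 > 0,  v_rel·d = -51 < 0  ⇒  outside

inside=no margin=621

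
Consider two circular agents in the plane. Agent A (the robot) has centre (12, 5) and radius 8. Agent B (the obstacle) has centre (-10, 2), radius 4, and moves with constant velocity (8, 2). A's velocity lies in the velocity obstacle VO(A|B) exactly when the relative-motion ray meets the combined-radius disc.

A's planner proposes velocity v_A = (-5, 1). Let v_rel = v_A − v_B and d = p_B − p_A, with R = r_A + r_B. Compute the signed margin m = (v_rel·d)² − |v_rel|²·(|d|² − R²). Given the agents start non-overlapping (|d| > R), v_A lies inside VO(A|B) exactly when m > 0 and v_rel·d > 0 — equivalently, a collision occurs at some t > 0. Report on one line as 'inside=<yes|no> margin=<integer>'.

d = (-22, -3),  |d|² = 493;  R = 8+4 = 12,  c = 493−12² = 349
v_rel = (-13, -1),  |v_rel|² = 170;  v_rel·d = (-13)·(-22) + (-1)·(-3) = 289
170·t² − 578·t + 349 = 0  ⇒  m = 289² − 170·349 = 24191
m = 24191 > 0,  v_rel·d = 289 > 0  ⇒  inside

inside=yes margin=24191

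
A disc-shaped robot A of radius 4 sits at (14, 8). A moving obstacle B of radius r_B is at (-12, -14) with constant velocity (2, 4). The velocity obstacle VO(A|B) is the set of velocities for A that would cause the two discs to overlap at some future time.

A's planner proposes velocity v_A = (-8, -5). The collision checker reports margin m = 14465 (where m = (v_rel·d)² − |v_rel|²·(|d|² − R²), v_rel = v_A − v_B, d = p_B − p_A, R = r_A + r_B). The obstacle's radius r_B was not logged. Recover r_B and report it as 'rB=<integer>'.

m = 14465
d = (-26, -22);  v_rel = (-10, -9),  |v_rel|² = 181
v_rel×d = (-10)·(-22) − (-9)·(-26) = -14
since m = R²·181 − (-14)²:  R² = (196 + 14465) / 181 = 81
R = √81 = 9  ⇒  r_B = 9 − 4 = 5

rB=5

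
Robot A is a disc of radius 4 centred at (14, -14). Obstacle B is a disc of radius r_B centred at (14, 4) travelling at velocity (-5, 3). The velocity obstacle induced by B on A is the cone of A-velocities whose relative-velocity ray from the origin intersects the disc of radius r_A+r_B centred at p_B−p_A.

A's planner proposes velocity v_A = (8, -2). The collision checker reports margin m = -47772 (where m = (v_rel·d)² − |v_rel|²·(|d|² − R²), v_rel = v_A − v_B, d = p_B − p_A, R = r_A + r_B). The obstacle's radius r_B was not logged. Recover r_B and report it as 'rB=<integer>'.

m = -47772
d = (0, 18);  v_rel = (13, -5),  |v_rel|² = 194
v_rel×d = (13)·(18) − (-5)·(0) = 234
since m = R²·194 − 234²:  R² = (54756 + -47772) / 194 = 36
R = √36 = 6  ⇒  r_B = 6 − 4 = 2

rB=2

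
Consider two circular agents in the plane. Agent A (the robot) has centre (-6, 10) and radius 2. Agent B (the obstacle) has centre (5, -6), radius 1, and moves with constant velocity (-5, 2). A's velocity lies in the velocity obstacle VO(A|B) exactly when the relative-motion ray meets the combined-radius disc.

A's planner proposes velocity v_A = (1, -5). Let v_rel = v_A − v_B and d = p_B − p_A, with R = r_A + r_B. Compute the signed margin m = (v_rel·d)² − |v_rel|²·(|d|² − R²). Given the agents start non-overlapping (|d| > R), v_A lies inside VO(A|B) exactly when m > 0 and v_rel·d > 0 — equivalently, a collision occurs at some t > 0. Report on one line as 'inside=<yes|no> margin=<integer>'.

d = (11, -16),  |d|² = 377;  R = 2+1 = 3,  c = 377−3² = 368
v_rel = (6, -7),  |v_rel|² = 85;  v_rel·d = (6)·(11) + (-7)·(-16) = 178
85·t² − 356·t + 368 = 0  ⇒  m = 178² − 85·368 = 404
m = 404 > 0,  v_rel·d = 178 > 0  ⇒  inside

inside=yes margin=404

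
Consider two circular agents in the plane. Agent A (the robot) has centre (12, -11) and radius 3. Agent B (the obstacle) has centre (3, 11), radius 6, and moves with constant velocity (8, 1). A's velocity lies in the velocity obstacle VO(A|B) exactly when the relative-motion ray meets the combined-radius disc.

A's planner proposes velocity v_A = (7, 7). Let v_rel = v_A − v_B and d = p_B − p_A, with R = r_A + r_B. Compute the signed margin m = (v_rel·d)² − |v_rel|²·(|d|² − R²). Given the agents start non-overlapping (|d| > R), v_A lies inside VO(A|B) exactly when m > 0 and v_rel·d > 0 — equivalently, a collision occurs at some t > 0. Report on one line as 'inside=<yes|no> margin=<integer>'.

d = (-9, 22),  |d|² = 565;  R = 3+6 = 9,  c = 565−9² = 484
v_rel = (-1, 6),  |v_rel|² = 37;  v_rel·d = (-1)·(-9) + (6)·(22) = 141
37·t² − 282·t + 484 = 0  ⇒  m = 141² − 37·484 = 1973
m = 1973 > 0,  v_rel·d = 141 > 0  ⇒  inside

inside=yes margin=1973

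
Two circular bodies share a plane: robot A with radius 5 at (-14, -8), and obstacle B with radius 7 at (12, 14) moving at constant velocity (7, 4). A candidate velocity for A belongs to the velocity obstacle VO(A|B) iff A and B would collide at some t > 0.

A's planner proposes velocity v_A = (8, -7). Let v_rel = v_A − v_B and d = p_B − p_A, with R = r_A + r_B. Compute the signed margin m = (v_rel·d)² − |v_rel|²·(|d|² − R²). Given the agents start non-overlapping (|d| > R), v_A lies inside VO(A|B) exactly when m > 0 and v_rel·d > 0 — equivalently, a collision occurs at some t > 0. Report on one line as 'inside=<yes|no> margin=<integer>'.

d = (26, 22),  |d|² = 1160;  R = 5+7 = 12,  c = 1160−12² = 1016
v_rel = (1, -11),  |v_rel|² = 122;  v_rel·d = (1)·(26) + (-11)·(22) = -216
122·t² + 432·t + 1016 = 0  ⇒  m = (-216)² − 122·1016 = -77296
m = -77296 < 0,  v_rel·d = -216 < 0  ⇒  outside

inside=no margin=-77296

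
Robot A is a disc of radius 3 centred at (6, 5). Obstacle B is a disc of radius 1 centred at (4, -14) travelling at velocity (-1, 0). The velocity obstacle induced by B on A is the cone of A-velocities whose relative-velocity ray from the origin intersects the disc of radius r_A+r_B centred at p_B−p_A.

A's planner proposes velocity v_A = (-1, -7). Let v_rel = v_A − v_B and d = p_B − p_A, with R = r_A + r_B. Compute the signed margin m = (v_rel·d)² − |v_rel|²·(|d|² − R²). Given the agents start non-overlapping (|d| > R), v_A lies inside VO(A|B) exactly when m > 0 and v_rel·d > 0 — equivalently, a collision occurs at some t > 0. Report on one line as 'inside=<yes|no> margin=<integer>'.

d = (-2, -19),  |d|² = 365;  R = 3+1 = 4,  c = 365−4² = 349
v_rel = (0, -7),  |v_rel|² = 49;  v_rel·d = (0)·(-2) + (-7)·(-19) = 133
49·t² − 266·t + 349 = 0  ⇒  m = 133² − 49·349 = 588
m = 588 > 0,  v_rel·d = 133 > 0  ⇒  inside

inside=yes margin=588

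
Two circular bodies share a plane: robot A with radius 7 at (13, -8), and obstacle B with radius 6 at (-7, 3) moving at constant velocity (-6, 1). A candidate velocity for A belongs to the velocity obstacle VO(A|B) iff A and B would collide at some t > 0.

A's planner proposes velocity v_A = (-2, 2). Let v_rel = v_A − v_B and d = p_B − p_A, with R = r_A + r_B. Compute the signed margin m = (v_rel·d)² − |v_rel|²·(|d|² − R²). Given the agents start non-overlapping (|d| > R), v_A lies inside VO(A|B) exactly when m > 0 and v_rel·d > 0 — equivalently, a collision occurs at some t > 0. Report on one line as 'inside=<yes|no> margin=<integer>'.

d = (-20, 11),  |d|² = 521;  R = 7+6 = 13,  c = 521−13² = 352
v_rel = (4, 1),  |v_rel|² = 17;  v_rel·d = (4)·(-20) + (1)·(11) = -69
17·t² + 138·t + 352 = 0  ⇒  m = (-69)² − 17·352 = -1223
m = -1223 < 0,  v_rel·d = -69 < 0  ⇒  outside

inside=no margin=-1223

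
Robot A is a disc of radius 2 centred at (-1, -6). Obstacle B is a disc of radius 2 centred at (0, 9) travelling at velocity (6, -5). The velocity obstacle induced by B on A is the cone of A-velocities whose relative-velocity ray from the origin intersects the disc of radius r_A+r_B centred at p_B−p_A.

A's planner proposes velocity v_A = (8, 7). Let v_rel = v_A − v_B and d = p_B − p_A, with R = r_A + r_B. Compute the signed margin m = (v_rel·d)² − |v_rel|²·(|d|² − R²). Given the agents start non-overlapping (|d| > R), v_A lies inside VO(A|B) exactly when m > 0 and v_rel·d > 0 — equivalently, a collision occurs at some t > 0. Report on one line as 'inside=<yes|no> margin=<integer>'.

d = (1, 15),  |d|² = 226;  R = 2+2 = 4,  c = 226−4² = 210
v_rel = (2, 12),  |v_rel|² = 148;  v_rel·d = (2)·(1) + (12)·(15) = 182
148·t² − 364·t + 210 = 0  ⇒  m = 182² − 148·210 = 2044
m = 2044 > 0,  v_rel·d = 182 > 0  ⇒  inside

inside=yes margin=2044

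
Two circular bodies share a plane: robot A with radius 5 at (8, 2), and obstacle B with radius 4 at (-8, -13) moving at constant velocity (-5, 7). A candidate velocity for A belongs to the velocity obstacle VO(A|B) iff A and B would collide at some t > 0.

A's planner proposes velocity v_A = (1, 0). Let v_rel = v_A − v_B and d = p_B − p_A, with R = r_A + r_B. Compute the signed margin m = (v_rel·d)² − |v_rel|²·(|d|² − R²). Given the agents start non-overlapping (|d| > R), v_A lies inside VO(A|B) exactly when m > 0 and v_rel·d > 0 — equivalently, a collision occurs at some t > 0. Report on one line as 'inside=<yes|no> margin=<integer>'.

d = (-16, -15),  |d|² = 481;  R = 5+4 = 9,  c = 481−9² = 400
v_rel = (6, -7),  |v_rel|² = 85;  v_rel·d = (6)·(-16) + (-7)·(-15) = 9
85·t² − 18·t + 400 = 0  ⇒  m = 9² − 85·400 = -33919
m = -33919 < 0,  v_rel·d = 9 > 0  ⇒  outside

inside=no margin=-33919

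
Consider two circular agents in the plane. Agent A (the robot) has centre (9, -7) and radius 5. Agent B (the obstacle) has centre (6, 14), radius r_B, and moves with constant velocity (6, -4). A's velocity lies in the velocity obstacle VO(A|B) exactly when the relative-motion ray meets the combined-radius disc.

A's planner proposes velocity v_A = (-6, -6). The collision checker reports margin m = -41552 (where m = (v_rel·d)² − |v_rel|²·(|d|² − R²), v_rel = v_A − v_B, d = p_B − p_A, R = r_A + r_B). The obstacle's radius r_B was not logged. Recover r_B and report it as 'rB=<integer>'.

m = -41552
d = (-3, 21);  v_rel = (-12, -2),  |v_rel|² = 148
v_rel×d = (-12)·(21) − (-2)·(-3) = -258
since m = R²·148 − (-258)²:  R² = (66564 + -41552) / 148 = 169
R = √169 = 13  ⇒  r_B = 13 − 5 = 8

rB=8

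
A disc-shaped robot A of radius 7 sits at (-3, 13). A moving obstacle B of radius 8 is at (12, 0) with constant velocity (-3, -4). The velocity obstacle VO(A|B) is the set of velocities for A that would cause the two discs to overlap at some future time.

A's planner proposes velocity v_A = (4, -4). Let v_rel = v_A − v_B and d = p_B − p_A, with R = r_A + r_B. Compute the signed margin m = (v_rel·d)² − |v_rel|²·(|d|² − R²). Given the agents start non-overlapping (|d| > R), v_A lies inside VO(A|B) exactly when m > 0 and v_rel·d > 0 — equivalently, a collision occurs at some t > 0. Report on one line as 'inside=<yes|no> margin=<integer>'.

d = (15, -13),  |d|² = 394;  R = 7+8 = 15,  c = 394−15² = 169
v_rel = (7, 0),  |v_rel|² = 49;  v_rel·d = (7)·(15) + (0)·(-13) = 105
49·t² − 210·t + 169 = 0  ⇒  m = 105² − 49·169 = 2744
m = 2744 > 0,  v_rel·d = 105 > 0  ⇒  inside

inside=yes margin=2744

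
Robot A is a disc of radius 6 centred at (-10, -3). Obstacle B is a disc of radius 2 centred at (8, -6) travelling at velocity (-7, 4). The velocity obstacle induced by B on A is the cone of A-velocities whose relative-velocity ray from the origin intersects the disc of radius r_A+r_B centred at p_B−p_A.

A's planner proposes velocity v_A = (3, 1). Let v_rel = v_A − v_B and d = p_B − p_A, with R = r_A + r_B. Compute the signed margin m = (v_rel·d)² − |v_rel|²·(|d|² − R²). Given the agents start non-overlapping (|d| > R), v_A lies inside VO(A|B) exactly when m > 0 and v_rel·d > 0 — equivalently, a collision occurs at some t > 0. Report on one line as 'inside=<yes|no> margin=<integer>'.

d = (18, -3),  |d|² = 333;  R = 6+2 = 8,  c = 333−8² = 269
v_rel = (10, -3),  |v_rel|² = 109;  v_rel·d = (10)·(18) + (-3)·(-3) = 189
109·t² − 378·t + 269 = 0  ⇒  m = 189² − 109·269 = 6400
m = 6400 > 0,  v_rel·d = 189 > 0  ⇒  inside

inside=yes margin=6400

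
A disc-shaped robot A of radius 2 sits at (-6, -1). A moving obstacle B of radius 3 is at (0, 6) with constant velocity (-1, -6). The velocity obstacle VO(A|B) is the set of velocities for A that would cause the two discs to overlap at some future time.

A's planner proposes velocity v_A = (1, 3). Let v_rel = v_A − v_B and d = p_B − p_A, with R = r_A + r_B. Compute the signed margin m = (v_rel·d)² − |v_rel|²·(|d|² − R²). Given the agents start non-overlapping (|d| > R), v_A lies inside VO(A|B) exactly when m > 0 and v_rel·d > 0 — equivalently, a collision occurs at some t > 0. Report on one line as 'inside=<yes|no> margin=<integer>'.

d = (6, 7),  |d|² = 85;  R = 2+3 = 5,  c = 85−5² = 60
v_rel = (2, 9),  |v_rel|² = 85;  v_rel·d = (2)·(6) + (9)·(7) = 75
85·t² − 150·t + 60 = 0  ⇒  m = 75² − 85·60 = 525
m = 525 > 0,  v_rel·d = 75 > 0  ⇒  inside

inside=yes margin=525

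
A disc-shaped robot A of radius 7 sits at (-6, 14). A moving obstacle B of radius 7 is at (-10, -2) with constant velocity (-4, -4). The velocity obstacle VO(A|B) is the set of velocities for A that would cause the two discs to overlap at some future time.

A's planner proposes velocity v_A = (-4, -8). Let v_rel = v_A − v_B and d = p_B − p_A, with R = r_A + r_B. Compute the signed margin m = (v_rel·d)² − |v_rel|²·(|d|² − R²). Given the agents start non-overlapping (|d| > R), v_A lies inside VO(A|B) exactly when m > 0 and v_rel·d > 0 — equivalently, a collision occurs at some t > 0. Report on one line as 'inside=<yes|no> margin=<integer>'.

d = (-4, -16),  |d|² = 272;  R = 7+7 = 14,  c = 272−14² = 76
v_rel = (0, -4),  |v_rel|² = 16;  v_rel·d = (0)·(-4) + (-4)·(-16) = 64
16·t² − 128·t + 76 = 0  ⇒  m = 64² − 16·76 = 2880
m = 2880 > 0,  v_rel·d = 64 > 0  ⇒  inside

inside=yes margin=2880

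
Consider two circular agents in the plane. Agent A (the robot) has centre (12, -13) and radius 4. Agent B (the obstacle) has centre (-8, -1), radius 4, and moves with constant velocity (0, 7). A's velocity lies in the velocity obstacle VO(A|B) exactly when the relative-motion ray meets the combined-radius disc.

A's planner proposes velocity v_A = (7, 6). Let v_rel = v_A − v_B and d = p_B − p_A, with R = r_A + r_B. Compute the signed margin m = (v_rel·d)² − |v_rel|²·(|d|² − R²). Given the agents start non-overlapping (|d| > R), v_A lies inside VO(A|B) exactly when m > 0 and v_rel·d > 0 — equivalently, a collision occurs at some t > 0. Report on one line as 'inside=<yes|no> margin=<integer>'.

d = (-20, 12),  |d|² = 544;  R = 4+4 = 8,  c = 544−8² = 480
v_rel = (7, -1),  |v_rel|² = 50;  v_rel·d = (7)·(-20) + (-1)·(12) = -152
50·t² + 304·t + 480 = 0  ⇒  m = (-152)² − 50·480 = -896
m = -896 < 0,  v_rel·d = -152 < 0  ⇒  outside

inside=no margin=-896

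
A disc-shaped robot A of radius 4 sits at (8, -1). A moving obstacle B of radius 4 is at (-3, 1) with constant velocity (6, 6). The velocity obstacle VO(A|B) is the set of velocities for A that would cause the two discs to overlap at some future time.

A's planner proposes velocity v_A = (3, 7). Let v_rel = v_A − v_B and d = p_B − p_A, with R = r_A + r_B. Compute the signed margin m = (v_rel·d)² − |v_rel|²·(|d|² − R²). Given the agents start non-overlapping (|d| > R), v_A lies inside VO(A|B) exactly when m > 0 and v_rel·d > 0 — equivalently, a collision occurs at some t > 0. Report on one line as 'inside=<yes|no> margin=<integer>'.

d = (-11, 2),  |d|² = 125;  R = 4+4 = 8,  c = 125−8² = 61
v_rel = (-3, 1),  |v_rel|² = 10;  v_rel·d = (-3)·(-11) + (1)·(2) = 35
10·t² − 70·t + 61 = 0  ⇒  m = 35² − 10·61 = 615
m = 615 > 0,  v_rel·d = 35 > 0  ⇒  inside

inside=yes margin=615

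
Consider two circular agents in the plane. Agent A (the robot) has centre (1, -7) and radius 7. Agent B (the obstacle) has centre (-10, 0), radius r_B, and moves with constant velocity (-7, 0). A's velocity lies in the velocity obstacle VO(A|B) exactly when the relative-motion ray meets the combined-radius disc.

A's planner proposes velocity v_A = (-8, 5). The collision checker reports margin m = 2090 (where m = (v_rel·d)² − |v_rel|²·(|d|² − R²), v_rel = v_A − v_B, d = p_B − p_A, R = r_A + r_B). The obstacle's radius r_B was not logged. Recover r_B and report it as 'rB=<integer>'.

m = 2090
d = (-11, 7);  v_rel = (-1, 5),  |v_rel|² = 26
v_rel×d = (-1)·(7) − (5)·(-11) = 48
since m = R²·26 − 48²:  R² = (2304 + 2090) / 26 = 169
R = √169 = 13  ⇒  r_B = 13 − 7 = 6

rB=6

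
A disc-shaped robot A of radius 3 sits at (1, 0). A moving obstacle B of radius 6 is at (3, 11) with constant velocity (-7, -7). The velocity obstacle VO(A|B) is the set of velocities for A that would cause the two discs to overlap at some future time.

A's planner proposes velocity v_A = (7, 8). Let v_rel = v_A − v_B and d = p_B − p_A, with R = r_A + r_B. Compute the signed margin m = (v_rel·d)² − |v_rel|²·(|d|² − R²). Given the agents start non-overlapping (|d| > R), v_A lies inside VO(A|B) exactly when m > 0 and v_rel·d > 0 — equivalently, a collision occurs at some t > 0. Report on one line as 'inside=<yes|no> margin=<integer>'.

d = (2, 11),  |d|² = 125;  R = 3+6 = 9,  c = 125−9² = 44
v_rel = (14, 15),  |v_rel|² = 421;  v_rel·d = (14)·(2) + (15)·(11) = 193
421·t² − 386·t + 44 = 0  ⇒  m = 193² − 421·44 = 18725
m = 18725 > 0,  v_rel·d = 193 > 0  ⇒  inside

inside=yes margin=18725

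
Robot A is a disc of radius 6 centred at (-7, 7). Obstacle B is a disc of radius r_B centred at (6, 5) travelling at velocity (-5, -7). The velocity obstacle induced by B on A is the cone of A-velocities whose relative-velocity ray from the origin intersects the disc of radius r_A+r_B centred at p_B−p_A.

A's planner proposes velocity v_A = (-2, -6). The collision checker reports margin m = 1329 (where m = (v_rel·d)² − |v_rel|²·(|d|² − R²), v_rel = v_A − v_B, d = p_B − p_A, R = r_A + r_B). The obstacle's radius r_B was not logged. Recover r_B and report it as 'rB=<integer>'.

m = 1329
d = (13, -2);  v_rel = (3, 1),  |v_rel|² = 10
v_rel×d = (3)·(-2) − (1)·(13) = -19
since m = R²·10 − (-19)²:  R² = (361 + 1329) / 10 = 169
R = √169 = 13  ⇒  r_B = 13 − 6 = 7

rB=7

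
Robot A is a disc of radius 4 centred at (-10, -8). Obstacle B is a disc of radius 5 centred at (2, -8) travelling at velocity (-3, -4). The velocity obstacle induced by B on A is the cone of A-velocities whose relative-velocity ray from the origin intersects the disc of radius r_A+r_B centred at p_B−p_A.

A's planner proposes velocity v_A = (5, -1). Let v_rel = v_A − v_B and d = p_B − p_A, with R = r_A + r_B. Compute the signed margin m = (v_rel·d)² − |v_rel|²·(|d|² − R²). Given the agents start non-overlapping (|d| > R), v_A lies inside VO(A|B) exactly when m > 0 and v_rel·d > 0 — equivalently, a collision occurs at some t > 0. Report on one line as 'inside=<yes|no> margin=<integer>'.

d = (12, 0),  |d|² = 144;  R = 4+5 = 9,  c = 144−9² = 63
v_rel = (8, 3),  |v_rel|² = 73;  v_rel·d = (8)·(12) + (3)·(0) = 96
73·t² − 192·t + 63 = 0  ⇒  m = 96² − 73·63 = 4617
m = 4617 > 0,  v_rel·d = 96 > 0  ⇒  inside

inside=yes margin=4617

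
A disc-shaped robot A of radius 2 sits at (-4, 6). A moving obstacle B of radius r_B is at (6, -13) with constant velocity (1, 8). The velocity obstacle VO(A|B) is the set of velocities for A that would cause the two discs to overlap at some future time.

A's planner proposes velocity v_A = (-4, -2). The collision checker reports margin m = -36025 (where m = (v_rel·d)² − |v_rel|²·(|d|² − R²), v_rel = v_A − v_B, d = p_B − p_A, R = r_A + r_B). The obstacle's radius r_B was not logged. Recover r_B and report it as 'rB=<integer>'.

m = -36025
d = (10, -19);  v_rel = (-5, -10),  |v_rel|² = 125
v_rel×d = (-5)·(-19) − (-10)·(10) = 195
since m = R²·125 − 195²:  R² = (38025 + -36025) / 125 = 16
R = √16 = 4  ⇒  r_B = 4 − 2 = 2

rB=2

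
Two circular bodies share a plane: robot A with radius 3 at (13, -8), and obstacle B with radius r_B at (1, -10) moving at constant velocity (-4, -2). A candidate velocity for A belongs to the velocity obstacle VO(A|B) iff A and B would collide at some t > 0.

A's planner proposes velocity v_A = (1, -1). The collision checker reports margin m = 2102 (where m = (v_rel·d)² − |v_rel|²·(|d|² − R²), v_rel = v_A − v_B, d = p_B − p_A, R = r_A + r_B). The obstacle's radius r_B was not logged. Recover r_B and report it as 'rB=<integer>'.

m = 2102
d = (-12, -2);  v_rel = (5, 1),  |v_rel|² = 26
v_rel×d = (5)·(-2) − (1)·(-12) = 2
since m = R²·26 − 2²:  R² = (4 + 2102) / 26 = 81
R = √81 = 9  ⇒  r_B = 9 − 3 = 6

rB=6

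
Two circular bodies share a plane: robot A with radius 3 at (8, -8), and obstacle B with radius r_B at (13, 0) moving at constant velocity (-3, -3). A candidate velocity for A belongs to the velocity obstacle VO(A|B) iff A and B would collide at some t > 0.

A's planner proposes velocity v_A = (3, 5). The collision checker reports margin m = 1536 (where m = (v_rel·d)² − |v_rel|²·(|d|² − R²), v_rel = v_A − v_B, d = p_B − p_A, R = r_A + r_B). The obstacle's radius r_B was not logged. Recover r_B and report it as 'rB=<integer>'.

m = 1536
d = (5, 8);  v_rel = (6, 8),  |v_rel|² = 100
v_rel×d = (6)·(8) − (8)·(5) = 8
since m = R²·100 − 8²:  R² = (64 + 1536) / 100 = 16
R = √16 = 4  ⇒  r_B = 4 − 3 = 1

rB=1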